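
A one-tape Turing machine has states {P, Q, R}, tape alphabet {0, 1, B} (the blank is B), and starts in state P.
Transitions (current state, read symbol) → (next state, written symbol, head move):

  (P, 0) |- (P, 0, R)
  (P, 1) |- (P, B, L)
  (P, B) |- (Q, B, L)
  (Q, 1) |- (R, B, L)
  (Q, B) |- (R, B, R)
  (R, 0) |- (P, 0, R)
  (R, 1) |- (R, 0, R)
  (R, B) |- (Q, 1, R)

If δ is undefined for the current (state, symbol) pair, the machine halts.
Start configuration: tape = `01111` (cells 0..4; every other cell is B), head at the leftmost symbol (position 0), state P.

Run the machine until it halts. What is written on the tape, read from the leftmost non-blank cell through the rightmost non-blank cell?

P | [0]1111   read 0 → write 0, move R, go to P
P | 0[1]111   read 1 → write B, move L, go to P
P | [0]B111   read 0 → write 0, move R, go to P
P | 0[B]111   read B → write B, move L, go to Q
Q | [0]B111
The non-blank tape span at halt is 0B111.

0B111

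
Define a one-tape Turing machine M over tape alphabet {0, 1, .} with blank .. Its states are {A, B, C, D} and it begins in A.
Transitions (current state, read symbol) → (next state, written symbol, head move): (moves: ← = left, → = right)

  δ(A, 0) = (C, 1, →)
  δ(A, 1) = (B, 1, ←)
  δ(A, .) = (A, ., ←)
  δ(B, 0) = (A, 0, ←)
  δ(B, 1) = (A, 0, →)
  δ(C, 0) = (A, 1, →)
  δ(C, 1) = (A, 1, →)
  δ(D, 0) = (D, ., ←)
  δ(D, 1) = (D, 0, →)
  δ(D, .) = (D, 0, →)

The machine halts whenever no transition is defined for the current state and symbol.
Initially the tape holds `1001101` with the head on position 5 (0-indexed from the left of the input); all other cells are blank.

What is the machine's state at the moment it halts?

state=A head=5 tape=.10011[0]1.   (A,0)→(C,1,→)
state=C head=6 tape=.100111[1].   (C,1)→(A,1,→)
state=A head=7 tape=.1001111[.]   (A,.)→(A,.,←)
state=A head=6 tape=.100111[1].   (A,1)→(B,1,←)
state=B head=5 tape=.10011[1]1.   (B,1)→(A,0,→)
state=A head=6 tape=.100110[1].   (A,1)→(B,1,←)
state=B head=5 tape=.10011[0]1.   (B,0)→(A,0,←)
state=A head=4 tape=.1001[1]01.   (A,1)→(B,1,←)
state=B head=3 tape=.100[1]101.   (B,1)→(A,0,→)
state=A head=4 tape=.1000[1]01.   (A,1)→(B,1,←)
state=B head=3 tape=.100[0]101.   (B,0)→(A,0,←)
state=A head=2 tape=.10[0]0101.   (A,0)→(C,1,→)
state=C head=3 tape=.101[0]101.   (C,0)→(A,1,→)
state=A head=4 tape=.1011[1]01.   (A,1)→(B,1,←)
state=B head=3 tape=.101[1]101.   (B,1)→(A,0,→)
state=A head=4 tape=.1010[1]01.   (A,1)→(B,1,←)
state=B head=3 tape=.101[0]101.   (B,0)→(A,0,←)
state=A head=2 tape=.10[1]0101.   (A,1)→(B,1,←)
state=B head=1 tape=.1[0]10101.   (B,0)→(A,0,←)
state=A head=0 tape=.[1]010101.   (A,1)→(B,1,←)
state=B head=-1 tape=[.]1010101.
No transition is defined for (B, .); M halts in state B.

B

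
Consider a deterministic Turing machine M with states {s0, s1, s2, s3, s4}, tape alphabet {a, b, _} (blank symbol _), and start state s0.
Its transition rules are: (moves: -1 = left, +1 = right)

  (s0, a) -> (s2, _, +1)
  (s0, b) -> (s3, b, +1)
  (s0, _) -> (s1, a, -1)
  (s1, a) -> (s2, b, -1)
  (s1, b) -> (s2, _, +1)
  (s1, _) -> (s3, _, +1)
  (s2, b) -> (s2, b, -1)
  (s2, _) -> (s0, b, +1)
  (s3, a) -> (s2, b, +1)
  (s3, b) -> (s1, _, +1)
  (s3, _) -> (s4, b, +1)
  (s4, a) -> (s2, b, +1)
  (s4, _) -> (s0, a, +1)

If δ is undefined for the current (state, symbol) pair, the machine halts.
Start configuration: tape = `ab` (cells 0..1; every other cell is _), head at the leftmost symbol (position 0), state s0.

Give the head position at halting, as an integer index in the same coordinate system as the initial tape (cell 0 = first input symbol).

state=s0 head=0 tape=_[a]b_____   (s0,a)→(s2,_,+1)
state=s2 head=1 tape=__[b]_____   (s2,b)→(s2,b,-1)
state=s2 head=0 tape=_[_]b_____   (s2,_)→(s0,b,+1)
state=s0 head=1 tape=_b[b]_____   (s0,b)→(s3,b,+1)
state=s3 head=2 tape=_bb[_]____   (s3,_)→(s4,b,+1)
state=s4 head=3 tape=_bbb[_]___   (s4,_)→(s0,a,+1)
state=s0 head=4 tape=_bbba[_]__   (s0,_)→(s1,a,-1)
state=s1 head=3 tape=_bbb[a]a__   (s1,a)→(s2,b,-1)
state=s2 head=2 tape=_bb[b]ba__   (s2,b)→(s2,b,-1)
state=s2 head=1 tape=_b[b]bba__   (s2,b)→(s2,b,-1)
state=s2 head=0 tape=_[b]bbba__   (s2,b)→(s2,b,-1)
state=s2 head=-1 tape=[_]bbbba__   (s2,_)→(s0,b,+1)
state=s0 head=0 tape=b[b]bbba__   (s0,b)→(s3,b,+1)
state=s3 head=1 tape=bb[b]bba__   (s3,b)→(s1,_,+1)
state=s1 head=2 tape=bb_[b]ba__   (s1,b)→(s2,_,+1)
state=s2 head=3 tape=bb__[b]a__   (s2,b)→(s2,b,-1)
state=s2 head=2 tape=bb_[_]ba__   (s2,_)→(s0,b,+1)
state=s0 head=3 tape=bb_b[b]a__   (s0,b)→(s3,b,+1)
state=s3 head=4 tape=bb_bb[a]__   (s3,a)→(s2,b,+1)
state=s2 head=5 tape=bb_bbb[_]_   (s2,_)→(s0,b,+1)
state=s0 head=6 tape=bb_bbbb[_]   (s0,_)→(s1,a,-1)
state=s1 head=5 tape=bb_bbb[b]a   (s1,b)→(s2,_,+1)
state=s2 head=6 tape=bb_bbb_[a]
At halt the head is at cell 6.

6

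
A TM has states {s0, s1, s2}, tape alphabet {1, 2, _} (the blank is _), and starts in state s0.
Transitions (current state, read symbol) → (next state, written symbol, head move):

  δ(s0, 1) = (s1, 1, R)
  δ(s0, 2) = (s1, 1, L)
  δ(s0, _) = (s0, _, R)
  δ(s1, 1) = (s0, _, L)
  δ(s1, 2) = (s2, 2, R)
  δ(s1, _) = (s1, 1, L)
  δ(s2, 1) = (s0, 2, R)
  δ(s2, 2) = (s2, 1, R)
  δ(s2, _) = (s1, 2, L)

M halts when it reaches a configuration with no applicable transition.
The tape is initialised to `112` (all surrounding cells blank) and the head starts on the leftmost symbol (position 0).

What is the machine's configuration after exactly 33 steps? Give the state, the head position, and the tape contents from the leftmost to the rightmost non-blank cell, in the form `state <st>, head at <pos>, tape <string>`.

state s0, head at 3, tape 1_2

s0 | _[1]12____   read 1 → write 1, move R, go to s1
s1 | _1[1]2____   read 1 → write _, move L, go to s0
s0 | _[1]_2____   read 1 → write 1, move R, go to s1
s1 | _1[_]2____   read _ → write 1, move L, go to s1
s1 | _[1]12____   read 1 → write _, move L, go to s0
s0 | [_]_12____   read _ → write _, move R, go to s0
s0 | _[_]12____   read _ → write _, move R, go to s0
s0 | __[1]2____   read 1 → write 1, move R, go to s1
s1 | __1[2]____   read 2 → write 2, move R, go to s2
s2 | __12[_]___   read _ → write 2, move L, go to s1
s1 | __1[2]2___   read 2 → write 2, move R, go to s2
s2 | __12[2]___   read 2 → write 1, move R, go to s2
s2 | __121[_]__   read _ → write 2, move L, go to s1
s1 | __12[1]2__   read 1 → write _, move L, go to s0
s0 | __1[2]_2__   read 2 → write 1, move L, go to s1
s1 | __[1]1_2__   read 1 → write _, move L, go to s0
s0 | _[_]_1_2__   read _ → write _, move R, go to s0
s0 | __[_]1_2__   read _ → write _, move R, go to s0
s0 | ___[1]_2__   read 1 → write 1, move R, go to s1
s1 | ___1[_]2__   read _ → write 1, move L, go to s1
s1 | ___[1]12__   read 1 → write _, move L, go to s0
s0 | __[_]_12__   read _ → write _, move R, go to s0
s0 | ___[_]12__   read _ → write _, move R, go to s0
s0 | ____[1]2__   read 1 → write 1, move R, go to s1
s1 | ____1[2]__   read 2 → write 2, move R, go to s2
s2 | ____12[_]_   read _ → write 2, move L, go to s1
s1 | ____1[2]2_   read 2 → write 2, move R, go to s2
s2 | ____12[2]_   read 2 → write 1, move R, go to s2
s2 | ____121[_]   read _ → write 2, move L, go to s1
s1 | ____12[1]2   read 1 → write _, move L, go to s0
s0 | ____1[2]_2   read 2 → write 1, move L, go to s1
s1 | ____[1]1_2   read 1 → write _, move L, go to s0
s0 | ___[_]_1_2   read _ → write _, move R, go to s0
s0 | ____[_]1_2
After 33 steps: state s0, head at 3, tape 1_2.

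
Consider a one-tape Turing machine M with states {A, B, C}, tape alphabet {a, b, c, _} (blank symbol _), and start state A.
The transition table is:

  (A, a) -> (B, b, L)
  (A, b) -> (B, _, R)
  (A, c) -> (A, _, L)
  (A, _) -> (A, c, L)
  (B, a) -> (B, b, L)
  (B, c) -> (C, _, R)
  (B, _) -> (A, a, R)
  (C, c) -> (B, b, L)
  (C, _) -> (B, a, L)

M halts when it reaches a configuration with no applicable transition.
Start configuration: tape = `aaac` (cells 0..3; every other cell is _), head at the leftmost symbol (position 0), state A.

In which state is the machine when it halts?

A | _[a]aac_   read a → write b, move L, go to B
B | [_]baac_   read _ → write a, move R, go to A
A | a[b]aac_   read b → write _, move R, go to B
B | a_[a]ac_   read a → write b, move L, go to B
B | a[_]bac_   read _ → write a, move R, go to A
A | aa[b]ac_   read b → write _, move R, go to B
B | aa_[a]c_   read a → write b, move L, go to B
B | aa[_]bc_   read _ → write a, move R, go to A
A | aaa[b]c_   read b → write _, move R, go to B
B | aaa_[c]_   read c → write _, move R, go to C
C | aaa__[_]   read _ → write a, move L, go to B
B | aaa_[_]a   read _ → write a, move R, go to A
A | aaa_a[a]   read a → write b, move L, go to B
B | aaa_[a]b   read a → write b, move L, go to B
B | aaa[_]bb   read _ → write a, move R, go to A
A | aaaa[b]b   read b → write _, move R, go to B
B | aaaa_[b]
No transition is defined for (B, b); M halts in state B.

B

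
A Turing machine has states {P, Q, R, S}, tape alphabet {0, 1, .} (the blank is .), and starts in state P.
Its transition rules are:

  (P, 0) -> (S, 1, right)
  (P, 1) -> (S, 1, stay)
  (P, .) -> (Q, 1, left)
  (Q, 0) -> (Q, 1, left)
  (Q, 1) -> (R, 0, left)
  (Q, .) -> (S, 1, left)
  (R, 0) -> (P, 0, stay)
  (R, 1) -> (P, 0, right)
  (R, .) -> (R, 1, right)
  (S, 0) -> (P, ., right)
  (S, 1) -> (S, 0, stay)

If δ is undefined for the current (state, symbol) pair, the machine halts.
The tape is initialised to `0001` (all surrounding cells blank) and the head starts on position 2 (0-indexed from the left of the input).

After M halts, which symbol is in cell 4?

state=P head=2 tape=00[0]1..   (P,0)→(S,1,right)
state=S head=3 tape=001[1]..   (S,1)→(S,0,stay)
state=S head=3 tape=001[0]..   (S,0)→(P,.,right)
state=P head=4 tape=001.[.].   (P,.)→(Q,1,left)
state=Q head=3 tape=001[.]1.   (Q,.)→(S,1,left)
state=S head=2 tape=00[1]11.   (S,1)→(S,0,stay)
state=S head=2 tape=00[0]11.   (S,0)→(P,.,right)
state=P head=3 tape=00.[1]1.   (P,1)→(S,1,stay)
state=S head=3 tape=00.[1]1.   (S,1)→(S,0,stay)
state=S head=3 tape=00.[0]1.   (S,0)→(P,.,right)
state=P head=4 tape=00..[1].   (P,1)→(S,1,stay)
state=S head=4 tape=00..[1].   (S,1)→(S,0,stay)
state=S head=4 tape=00..[0].   (S,0)→(P,.,right)
state=P head=5 tape=00...[.]   (P,.)→(Q,1,left)
state=Q head=4 tape=00..[.]1   (Q,.)→(S,1,left)
state=S head=3 tape=00.[.]11
Cell 4 holds 1 when M halts.

1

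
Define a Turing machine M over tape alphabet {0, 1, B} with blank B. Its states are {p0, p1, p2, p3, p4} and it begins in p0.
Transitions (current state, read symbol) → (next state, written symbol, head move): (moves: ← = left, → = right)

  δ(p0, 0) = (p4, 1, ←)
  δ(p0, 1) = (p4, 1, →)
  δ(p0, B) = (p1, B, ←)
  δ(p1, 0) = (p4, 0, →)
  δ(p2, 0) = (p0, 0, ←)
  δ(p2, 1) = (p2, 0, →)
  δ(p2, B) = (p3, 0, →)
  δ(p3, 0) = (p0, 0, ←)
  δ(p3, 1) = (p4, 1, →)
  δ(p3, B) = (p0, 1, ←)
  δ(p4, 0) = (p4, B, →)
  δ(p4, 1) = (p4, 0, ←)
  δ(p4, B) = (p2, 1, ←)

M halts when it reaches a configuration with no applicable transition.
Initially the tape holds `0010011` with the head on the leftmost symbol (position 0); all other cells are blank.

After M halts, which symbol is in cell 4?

state=p0 head=0 tape=BB[0]010011   (p0,0)→(p4,1,←)
state=p4 head=-1 tape=B[B]1010011   (p4,B)→(p2,1,←)
state=p2 head=-2 tape=[B]11010011   (p2,B)→(p3,0,→)
state=p3 head=-1 tape=0[1]1010011   (p3,1)→(p4,1,→)
state=p4 head=0 tape=01[1]010011   (p4,1)→(p4,0,←)
state=p4 head=-1 tape=0[1]0010011   (p4,1)→(p4,0,←)
state=p4 head=-2 tape=[0]00010011   (p4,0)→(p4,B,→)
state=p4 head=-1 tape=B[0]0010011   (p4,0)→(p4,B,→)
state=p4 head=0 tape=BB[0]010011   (p4,0)→(p4,B,→)
state=p4 head=1 tape=BBB[0]10011   (p4,0)→(p4,B,→)
state=p4 head=2 tape=BBBB[1]0011   (p4,1)→(p4,0,←)
state=p4 head=1 tape=BBB[B]00011   (p4,B)→(p2,1,←)
state=p2 head=0 tape=BB[B]100011   (p2,B)→(p3,0,→)
state=p3 head=1 tape=BB0[1]00011   (p3,1)→(p4,1,→)
state=p4 head=2 tape=BB01[0]0011   (p4,0)→(p4,B,→)
state=p4 head=3 tape=BB01B[0]011   (p4,0)→(p4,B,→)
state=p4 head=4 tape=BB01BB[0]11   (p4,0)→(p4,B,→)
state=p4 head=5 tape=BB01BBB[1]1   (p4,1)→(p4,0,←)
state=p4 head=4 tape=BB01BB[B]01   (p4,B)→(p2,1,←)
state=p2 head=3 tape=BB01B[B]101   (p2,B)→(p3,0,→)
state=p3 head=4 tape=BB01B0[1]01   (p3,1)→(p4,1,→)
state=p4 head=5 tape=BB01B01[0]1   (p4,0)→(p4,B,→)
state=p4 head=6 tape=BB01B01B[1]   (p4,1)→(p4,0,←)
state=p4 head=5 tape=BB01B01[B]0   (p4,B)→(p2,1,←)
state=p2 head=4 tape=BB01B0[1]10   (p2,1)→(p2,0,→)
state=p2 head=5 tape=BB01B00[1]0   (p2,1)→(p2,0,→)
state=p2 head=6 tape=BB01B000[0]   (p2,0)→(p0,0,←)
state=p0 head=5 tape=BB01B00[0]0   (p0,0)→(p4,1,←)
state=p4 head=4 tape=BB01B0[0]10   (p4,0)→(p4,B,→)
state=p4 head=5 tape=BB01B0B[1]0   (p4,1)→(p4,0,←)
state=p4 head=4 tape=BB01B0[B]00   (p4,B)→(p2,1,←)
state=p2 head=3 tape=BB01B[0]100   (p2,0)→(p0,0,←)
state=p0 head=2 tape=BB01[B]0100   (p0,B)→(p1,B,←)
state=p1 head=1 tape=BB0[1]B0100
Cell 4 holds 1 when M halts.

1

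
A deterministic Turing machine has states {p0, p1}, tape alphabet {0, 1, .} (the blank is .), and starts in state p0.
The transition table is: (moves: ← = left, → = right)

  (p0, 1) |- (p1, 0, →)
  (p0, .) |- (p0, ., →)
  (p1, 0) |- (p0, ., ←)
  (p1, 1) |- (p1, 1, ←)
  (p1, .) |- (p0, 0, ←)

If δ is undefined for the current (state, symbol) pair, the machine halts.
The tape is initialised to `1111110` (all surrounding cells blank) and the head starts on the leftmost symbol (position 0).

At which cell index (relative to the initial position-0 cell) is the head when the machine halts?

p0 | .[1]111110   read 1 → write 0, move →, go to p1
p1 | .0[1]11110   read 1 → write 1, move ←, go to p1
p1 | .[0]111110   read 0 → write ., move ←, go to p0
p0 | [.].111110   read . → write ., move →, go to p0
p0 | .[.]111110   read . → write ., move →, go to p0
p0 | ..[1]11110   read 1 → write 0, move →, go to p1
p1 | ..0[1]1110   read 1 → write 1, move ←, go to p1
p1 | ..[0]11110   read 0 → write ., move ←, go to p0
p0 | .[.].11110   read . → write ., move →, go to p0
p0 | ..[.]11110   read . → write ., move →, go to p0
p0 | ...[1]1110   read 1 → write 0, move →, go to p1
p1 | ...0[1]110   read 1 → write 1, move ←, go to p1
p1 | ...[0]1110   read 0 → write ., move ←, go to p0
p0 | ..[.].1110   read . → write ., move →, go to p0
p0 | ...[.]1110   read . → write ., move →, go to p0
p0 | ....[1]110   read 1 → write 0, move →, go to p1
p1 | ....0[1]10   read 1 → write 1, move ←, go to p1
p1 | ....[0]110   read 0 → write ., move ←, go to p0
p0 | ...[.].110   read . → write ., move →, go to p0
p0 | ....[.]110   read . → write ., move →, go to p0
p0 | .....[1]10   read 1 → write 0, move →, go to p1
p1 | .....0[1]0   read 1 → write 1, move ←, go to p1
p1 | .....[0]10   read 0 → write ., move ←, go to p0
p0 | ....[.].10   read . → write ., move →, go to p0
p0 | .....[.]10   read . → write ., move →, go to p0
p0 | ......[1]0   read 1 → write 0, move →, go to p1
p1 | ......0[0]   read 0 → write ., move ←, go to p0
p0 | ......[0].
At halt the head is at cell 5.

5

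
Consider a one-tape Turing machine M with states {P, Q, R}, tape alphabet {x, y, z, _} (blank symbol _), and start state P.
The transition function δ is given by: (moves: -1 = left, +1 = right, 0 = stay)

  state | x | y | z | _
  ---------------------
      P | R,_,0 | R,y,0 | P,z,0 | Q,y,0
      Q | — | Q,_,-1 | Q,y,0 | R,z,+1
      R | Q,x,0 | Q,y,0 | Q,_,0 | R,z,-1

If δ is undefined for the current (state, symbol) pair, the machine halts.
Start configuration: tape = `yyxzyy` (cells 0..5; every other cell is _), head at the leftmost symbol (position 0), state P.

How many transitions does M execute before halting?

state=P head=0 tape=__[y]yxzyy   (P,y)→(R,y,0)
state=R head=0 tape=__[y]yxzyy   (R,y)→(Q,y,0)
state=Q head=0 tape=__[y]yxzyy   (Q,y)→(Q,_,-1)
state=Q head=-1 tape=_[_]_yxzyy   (Q,_)→(R,z,+1)
state=R head=0 tape=_z[_]yxzyy   (R,_)→(R,z,-1)
state=R head=-1 tape=_[z]zyxzyy   (R,z)→(Q,_,0)
state=Q head=-1 tape=_[_]zyxzyy   (Q,_)→(R,z,+1)
state=R head=0 tape=_z[z]yxzyy   (R,z)→(Q,_,0)
state=Q head=0 tape=_z[_]yxzyy   (Q,_)→(R,z,+1)
state=R head=1 tape=_zz[y]xzyy   (R,y)→(Q,y,0)
state=Q head=1 tape=_zz[y]xzyy   (Q,y)→(Q,_,-1)
state=Q head=0 tape=_z[z]_xzyy   (Q,z)→(Q,y,0)
state=Q head=0 tape=_z[y]_xzyy   (Q,y)→(Q,_,-1)
state=Q head=-1 tape=_[z]__xzyy   (Q,z)→(Q,y,0)
state=Q head=-1 tape=_[y]__xzyy   (Q,y)→(Q,_,-1)
state=Q head=-2 tape=[_]___xzyy   (Q,_)→(R,z,+1)
state=R head=-1 tape=z[_]__xzyy   (R,_)→(R,z,-1)
state=R head=-2 tape=[z]z__xzyy   (R,z)→(Q,_,0)
state=Q head=-2 tape=[_]z__xzyy   (Q,_)→(R,z,+1)
state=R head=-1 tape=z[z]__xzyy   (R,z)→(Q,_,0)
state=Q head=-1 tape=z[_]__xzyy   (Q,_)→(R,z,+1)
state=R head=0 tape=zz[_]_xzyy   (R,_)→(R,z,-1)
state=R head=-1 tape=z[z]z_xzyy   (R,z)→(Q,_,0)
state=Q head=-1 tape=z[_]z_xzyy   (Q,_)→(R,z,+1)
state=R head=0 tape=zz[z]_xzyy   (R,z)→(Q,_,0)
state=Q head=0 tape=zz[_]_xzyy   (Q,_)→(R,z,+1)
state=R head=1 tape=zzz[_]xzyy   (R,_)→(R,z,-1)
state=R head=0 tape=zz[z]zxzyy   (R,z)→(Q,_,0)
state=Q head=0 tape=zz[_]zxzyy   (Q,_)→(R,z,+1)
state=R head=1 tape=zzz[z]xzyy   (R,z)→(Q,_,0)
state=Q head=1 tape=zzz[_]xzyy   (Q,_)→(R,z,+1)
state=R head=2 tape=zzzz[x]zyy   (R,x)→(Q,x,0)
state=Q head=2 tape=zzzz[x]zyy
M halts after 32 transitions.

32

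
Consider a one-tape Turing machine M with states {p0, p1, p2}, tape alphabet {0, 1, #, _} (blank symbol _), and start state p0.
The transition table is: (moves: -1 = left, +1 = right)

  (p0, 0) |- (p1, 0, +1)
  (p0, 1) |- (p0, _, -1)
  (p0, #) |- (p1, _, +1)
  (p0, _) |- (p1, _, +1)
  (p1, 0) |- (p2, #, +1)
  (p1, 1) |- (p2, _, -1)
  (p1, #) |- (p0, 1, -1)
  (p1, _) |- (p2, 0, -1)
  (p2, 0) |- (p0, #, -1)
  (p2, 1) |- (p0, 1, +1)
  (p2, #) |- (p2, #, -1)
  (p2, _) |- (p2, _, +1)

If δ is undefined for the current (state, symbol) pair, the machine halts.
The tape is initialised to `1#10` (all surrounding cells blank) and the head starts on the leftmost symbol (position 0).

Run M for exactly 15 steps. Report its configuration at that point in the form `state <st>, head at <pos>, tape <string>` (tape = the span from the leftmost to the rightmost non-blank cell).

p0 | _[1]#10   read 1 → write _, move -1, go to p0
p0 | [_]_#10   read _ → write _, move +1, go to p1
p1 | _[_]#10   read _ → write 0, move -1, go to p2
p2 | [_]0#10   read _ → write _, move +1, go to p2
p2 | _[0]#10   read 0 → write #, move -1, go to p0
p0 | [_]##10   read _ → write _, move +1, go to p1
p1 | _[#]#10   read # → write 1, move -1, go to p0
p0 | [_]1#10   read _ → write _, move +1, go to p1
p1 | _[1]#10   read 1 → write _, move -1, go to p2
p2 | [_]_#10   read _ → write _, move +1, go to p2
p2 | _[_]#10   read _ → write _, move +1, go to p2
p2 | __[#]10   read # → write #, move -1, go to p2
p2 | _[_]#10   read _ → write _, move +1, go to p2
p2 | __[#]10   read # → write #, move -1, go to p2
p2 | _[_]#10   read _ → write _, move +1, go to p2
p2 | __[#]10
After 15 steps: state p2, head at 1, tape #10.

state p2, head at 1, tape #10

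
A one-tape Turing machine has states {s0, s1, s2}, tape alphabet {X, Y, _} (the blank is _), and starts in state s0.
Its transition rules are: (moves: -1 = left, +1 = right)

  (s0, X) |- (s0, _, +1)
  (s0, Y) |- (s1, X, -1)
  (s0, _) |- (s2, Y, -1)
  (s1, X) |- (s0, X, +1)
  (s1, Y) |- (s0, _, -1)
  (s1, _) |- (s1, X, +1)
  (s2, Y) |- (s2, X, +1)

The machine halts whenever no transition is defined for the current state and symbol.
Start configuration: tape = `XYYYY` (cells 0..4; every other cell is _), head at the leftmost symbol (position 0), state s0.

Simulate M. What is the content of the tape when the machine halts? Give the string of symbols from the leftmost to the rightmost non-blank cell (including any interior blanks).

state=s0 head=0 tape=[X]YYYY_   (s0,X)→(s0,_,+1)
state=s0 head=1 tape=_[Y]YYY_   (s0,Y)→(s1,X,-1)
state=s1 head=0 tape=[_]XYYY_   (s1,_)→(s1,X,+1)
state=s1 head=1 tape=X[X]YYY_   (s1,X)→(s0,X,+1)
state=s0 head=2 tape=XX[Y]YY_   (s0,Y)→(s1,X,-1)
state=s1 head=1 tape=X[X]XYY_   (s1,X)→(s0,X,+1)
state=s0 head=2 tape=XX[X]YY_   (s0,X)→(s0,_,+1)
state=s0 head=3 tape=XX_[Y]Y_   (s0,Y)→(s1,X,-1)
state=s1 head=2 tape=XX[_]XY_   (s1,_)→(s1,X,+1)
state=s1 head=3 tape=XXX[X]Y_   (s1,X)→(s0,X,+1)
state=s0 head=4 tape=XXXX[Y]_   (s0,Y)→(s1,X,-1)
state=s1 head=3 tape=XXX[X]X_   (s1,X)→(s0,X,+1)
state=s0 head=4 tape=XXXX[X]_   (s0,X)→(s0,_,+1)
state=s0 head=5 tape=XXXX_[_]   (s0,_)→(s2,Y,-1)
state=s2 head=4 tape=XXXX[_]Y
The non-blank tape span at halt is XXXX_Y.

XXXX_Y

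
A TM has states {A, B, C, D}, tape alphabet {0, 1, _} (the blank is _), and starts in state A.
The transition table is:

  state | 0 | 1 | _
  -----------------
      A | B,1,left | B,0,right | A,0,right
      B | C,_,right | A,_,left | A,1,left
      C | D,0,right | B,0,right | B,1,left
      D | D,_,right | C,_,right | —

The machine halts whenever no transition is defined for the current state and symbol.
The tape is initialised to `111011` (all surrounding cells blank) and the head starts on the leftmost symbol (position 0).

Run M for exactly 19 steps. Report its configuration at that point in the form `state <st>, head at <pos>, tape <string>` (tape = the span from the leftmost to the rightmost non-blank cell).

state B, head at -1, tape 0_1_1011

state=A head=0 tape=___[1]11011   (A,1)→(B,0,right)
state=B head=1 tape=___0[1]1011   (B,1)→(A,_,left)
state=A head=0 tape=___[0]_1011   (A,0)→(B,1,left)
state=B head=-1 tape=__[_]1_1011   (B,_)→(A,1,left)
state=A head=-2 tape=_[_]11_1011   (A,_)→(A,0,right)
state=A head=-1 tape=_0[1]1_1011   (A,1)→(B,0,right)
state=B head=0 tape=_00[1]_1011   (B,1)→(A,_,left)
state=A head=-1 tape=_0[0]__1011   (A,0)→(B,1,left)
state=B head=-2 tape=_[0]1__1011   (B,0)→(C,_,right)
state=C head=-1 tape=__[1]__1011   (C,1)→(B,0,right)
state=B head=0 tape=__0[_]_1011   (B,_)→(A,1,left)
state=A head=-1 tape=__[0]1_1011   (A,0)→(B,1,left)
state=B head=-2 tape=_[_]11_1011   (B,_)→(A,1,left)
state=A head=-3 tape=[_]111_1011   (A,_)→(A,0,right)
state=A head=-2 tape=0[1]11_1011   (A,1)→(B,0,right)
state=B head=-1 tape=00[1]1_1011   (B,1)→(A,_,left)
state=A head=-2 tape=0[0]_1_1011   (A,0)→(B,1,left)
state=B head=-3 tape=[0]1_1_1011   (B,0)→(C,_,right)
state=C head=-2 tape=_[1]_1_1011   (C,1)→(B,0,right)
state=B head=-1 tape=_0[_]1_1011
After 19 steps: state B, head at -1, tape 0_1_1011.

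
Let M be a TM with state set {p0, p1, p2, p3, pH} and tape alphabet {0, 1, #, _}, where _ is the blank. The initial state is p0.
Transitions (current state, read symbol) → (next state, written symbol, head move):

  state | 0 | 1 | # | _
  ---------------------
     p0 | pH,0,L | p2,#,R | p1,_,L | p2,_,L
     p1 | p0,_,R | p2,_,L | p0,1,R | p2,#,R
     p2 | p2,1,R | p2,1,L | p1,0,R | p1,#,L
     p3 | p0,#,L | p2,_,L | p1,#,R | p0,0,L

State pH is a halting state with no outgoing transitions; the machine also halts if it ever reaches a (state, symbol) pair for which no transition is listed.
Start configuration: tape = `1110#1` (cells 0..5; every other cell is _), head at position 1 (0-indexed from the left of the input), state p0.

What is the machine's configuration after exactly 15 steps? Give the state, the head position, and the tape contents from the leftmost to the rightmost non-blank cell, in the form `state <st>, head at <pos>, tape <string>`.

state p2, head at -2, tape #_#_#0#1

state=p0 head=1 tape=__1[1]10#1   (p0,1)→(p2,#,R)
state=p2 head=2 tape=__1#[1]0#1   (p2,1)→(p2,1,L)
state=p2 head=1 tape=__1[#]10#1   (p2,#)→(p1,0,R)
state=p1 head=2 tape=__10[1]0#1   (p1,1)→(p2,_,L)
state=p2 head=1 tape=__1[0]_0#1   (p2,0)→(p2,1,R)
state=p2 head=2 tape=__11[_]0#1   (p2,_)→(p1,#,L)
state=p1 head=1 tape=__1[1]#0#1   (p1,1)→(p2,_,L)
state=p2 head=0 tape=__[1]_#0#1   (p2,1)→(p2,1,L)
state=p2 head=-1 tape=_[_]1_#0#1   (p2,_)→(p1,#,L)
state=p1 head=-2 tape=[_]#1_#0#1   (p1,_)→(p2,#,R)
state=p2 head=-1 tape=#[#]1_#0#1   (p2,#)→(p1,0,R)
state=p1 head=0 tape=#0[1]_#0#1   (p1,1)→(p2,_,L)
state=p2 head=-1 tape=#[0]__#0#1   (p2,0)→(p2,1,R)
state=p2 head=0 tape=#1[_]_#0#1   (p2,_)→(p1,#,L)
state=p1 head=-1 tape=#[1]#_#0#1   (p1,1)→(p2,_,L)
state=p2 head=-2 tape=[#]_#_#0#1
After 15 steps: state p2, head at -2, tape #_#_#0#1.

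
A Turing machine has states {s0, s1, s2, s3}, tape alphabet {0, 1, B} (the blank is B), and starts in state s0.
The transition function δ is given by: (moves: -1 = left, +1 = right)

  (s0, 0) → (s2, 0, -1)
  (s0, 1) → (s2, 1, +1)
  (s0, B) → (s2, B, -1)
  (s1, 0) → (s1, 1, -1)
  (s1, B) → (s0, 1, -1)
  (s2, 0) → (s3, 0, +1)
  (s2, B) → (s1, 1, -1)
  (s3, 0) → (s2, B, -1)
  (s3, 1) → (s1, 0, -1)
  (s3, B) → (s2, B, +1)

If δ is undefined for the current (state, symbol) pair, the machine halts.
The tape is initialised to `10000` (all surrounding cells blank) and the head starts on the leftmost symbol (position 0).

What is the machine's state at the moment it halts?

s0 | [1]0000B   read 1 → write 1, move +1, go to s2
s2 | 1[0]000B   read 0 → write 0, move +1, go to s3
s3 | 10[0]00B   read 0 → write B, move -1, go to s2
s2 | 1[0]B00B   read 0 → write 0, move +1, go to s3
s3 | 10[B]00B   read B → write B, move +1, go to s2
s2 | 10B[0]0B   read 0 → write 0, move +1, go to s3
s3 | 10B0[0]B   read 0 → write B, move -1, go to s2
s2 | 10B[0]BB   read 0 → write 0, move +1, go to s3
s3 | 10B0[B]B   read B → write B, move +1, go to s2
s2 | 10B0B[B]   read B → write 1, move -1, go to s1
s1 | 10B0[B]1   read B → write 1, move -1, go to s0
s0 | 10B[0]11   read 0 → write 0, move -1, go to s2
s2 | 10[B]011   read B → write 1, move -1, go to s1
s1 | 1[0]1011   read 0 → write 1, move -1, go to s1
s1 | [1]11011
No transition is defined for (s1, 1); M halts in state s1.

s1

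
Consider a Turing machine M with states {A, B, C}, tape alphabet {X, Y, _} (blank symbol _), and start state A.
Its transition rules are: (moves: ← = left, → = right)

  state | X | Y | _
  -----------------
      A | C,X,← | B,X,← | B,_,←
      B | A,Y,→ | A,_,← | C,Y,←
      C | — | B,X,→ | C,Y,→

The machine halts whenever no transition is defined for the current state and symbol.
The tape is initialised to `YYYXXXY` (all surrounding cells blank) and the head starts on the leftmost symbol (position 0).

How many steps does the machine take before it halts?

A | ___[Y]YYXXXY   read Y → write X, move ←, go to B
B | __[_]XYYXXXY   read _ → write Y, move ←, go to C
C | _[_]YXYYXXXY   read _ → write Y, move →, go to C
C | _Y[Y]XYYXXXY   read Y → write X, move →, go to B
B | _YX[X]YYXXXY   read X → write Y, move →, go to A
A | _YXY[Y]YXXXY   read Y → write X, move ←, go to B
B | _YX[Y]XYXXXY   read Y → write _, move ←, go to A
A | _Y[X]_XYXXXY   read X → write X, move ←, go to C
C | _[Y]X_XYXXXY   read Y → write X, move →, go to B
B | _X[X]_XYXXXY   read X → write Y, move →, go to A
A | _XY[_]XYXXXY   read _ → write _, move ←, go to B
B | _X[Y]_XYXXXY   read Y → write _, move ←, go to A
A | _[X]__XYXXXY   read X → write X, move ←, go to C
C | [_]X__XYXXXY   read _ → write Y, move →, go to C
C | Y[X]__XYXXXY
M halts after 14 transitions.

14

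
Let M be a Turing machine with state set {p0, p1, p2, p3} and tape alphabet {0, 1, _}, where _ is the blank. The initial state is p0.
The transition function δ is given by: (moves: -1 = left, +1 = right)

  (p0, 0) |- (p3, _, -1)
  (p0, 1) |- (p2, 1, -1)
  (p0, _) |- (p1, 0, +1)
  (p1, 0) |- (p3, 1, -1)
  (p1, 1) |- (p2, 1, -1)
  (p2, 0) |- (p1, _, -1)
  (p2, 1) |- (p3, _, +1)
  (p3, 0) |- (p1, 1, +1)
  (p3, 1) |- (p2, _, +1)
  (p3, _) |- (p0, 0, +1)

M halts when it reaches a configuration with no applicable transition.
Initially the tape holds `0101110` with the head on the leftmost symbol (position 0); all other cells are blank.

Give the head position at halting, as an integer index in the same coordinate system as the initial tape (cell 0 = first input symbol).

state=p0 head=0 tape=___[0]101110   (p0,0)→(p3,_,-1)
state=p3 head=-1 tape=__[_]_101110   (p3,_)→(p0,0,+1)
state=p0 head=0 tape=__0[_]101110   (p0,_)→(p1,0,+1)
state=p1 head=1 tape=__00[1]01110   (p1,1)→(p2,1,-1)
state=p2 head=0 tape=__0[0]101110   (p2,0)→(p1,_,-1)
state=p1 head=-1 tape=__[0]_101110   (p1,0)→(p3,1,-1)
state=p3 head=-2 tape=_[_]1_101110   (p3,_)→(p0,0,+1)
state=p0 head=-1 tape=_0[1]_101110   (p0,1)→(p2,1,-1)
state=p2 head=-2 tape=_[0]1_101110   (p2,0)→(p1,_,-1)
state=p1 head=-3 tape=[_]_1_101110
At halt the head is at cell -3.

-3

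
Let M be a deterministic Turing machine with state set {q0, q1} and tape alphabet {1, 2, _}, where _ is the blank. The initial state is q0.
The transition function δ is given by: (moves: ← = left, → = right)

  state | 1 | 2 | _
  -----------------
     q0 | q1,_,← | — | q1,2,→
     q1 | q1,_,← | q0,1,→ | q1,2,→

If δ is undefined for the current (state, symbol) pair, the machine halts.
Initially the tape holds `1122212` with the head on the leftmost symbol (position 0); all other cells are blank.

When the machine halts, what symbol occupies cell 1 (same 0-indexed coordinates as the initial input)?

2

state=q0 head=0 tape=_[1]122212   (q0,1)→(q1,_,←)
state=q1 head=-1 tape=[_]_122212   (q1,_)→(q1,2,→)
state=q1 head=0 tape=2[_]122212   (q1,_)→(q1,2,→)
state=q1 head=1 tape=22[1]22212   (q1,1)→(q1,_,←)
state=q1 head=0 tape=2[2]_22212   (q1,2)→(q0,1,→)
state=q0 head=1 tape=21[_]22212   (q0,_)→(q1,2,→)
state=q1 head=2 tape=212[2]2212   (q1,2)→(q0,1,→)
state=q0 head=3 tape=2121[2]212
Cell 1 holds 2 when M halts.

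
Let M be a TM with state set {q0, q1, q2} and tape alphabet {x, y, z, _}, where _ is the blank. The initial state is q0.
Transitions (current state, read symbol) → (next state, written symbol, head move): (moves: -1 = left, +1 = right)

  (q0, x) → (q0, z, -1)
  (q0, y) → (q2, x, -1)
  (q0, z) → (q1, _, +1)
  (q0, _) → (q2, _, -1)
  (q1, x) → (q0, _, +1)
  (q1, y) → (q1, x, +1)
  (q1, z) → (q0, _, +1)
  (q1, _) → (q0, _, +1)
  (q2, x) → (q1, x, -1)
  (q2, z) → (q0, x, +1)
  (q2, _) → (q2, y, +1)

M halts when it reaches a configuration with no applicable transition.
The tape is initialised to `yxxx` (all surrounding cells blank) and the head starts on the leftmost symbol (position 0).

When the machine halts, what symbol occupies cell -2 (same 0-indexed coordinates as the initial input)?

state=q0 head=0 tape=___[y]xxx   (q0,y)→(q2,x,-1)
state=q2 head=-1 tape=__[_]xxxx   (q2,_)→(q2,y,+1)
state=q2 head=0 tape=__y[x]xxx   (q2,x)→(q1,x,-1)
state=q1 head=-1 tape=__[y]xxxx   (q1,y)→(q1,x,+1)
state=q1 head=0 tape=__x[x]xxx   (q1,x)→(q0,_,+1)
state=q0 head=1 tape=__x_[x]xx   (q0,x)→(q0,z,-1)
state=q0 head=0 tape=__x[_]zxx   (q0,_)→(q2,_,-1)
state=q2 head=-1 tape=__[x]_zxx   (q2,x)→(q1,x,-1)
state=q1 head=-2 tape=_[_]x_zxx   (q1,_)→(q0,_,+1)
state=q0 head=-1 tape=__[x]_zxx   (q0,x)→(q0,z,-1)
state=q0 head=-2 tape=_[_]z_zxx   (q0,_)→(q2,_,-1)
state=q2 head=-3 tape=[_]_z_zxx   (q2,_)→(q2,y,+1)
state=q2 head=-2 tape=y[_]z_zxx   (q2,_)→(q2,y,+1)
state=q2 head=-1 tape=yy[z]_zxx   (q2,z)→(q0,x,+1)
state=q0 head=0 tape=yyx[_]zxx   (q0,_)→(q2,_,-1)
state=q2 head=-1 tape=yy[x]_zxx   (q2,x)→(q1,x,-1)
state=q1 head=-2 tape=y[y]x_zxx   (q1,y)→(q1,x,+1)
state=q1 head=-1 tape=yx[x]_zxx   (q1,x)→(q0,_,+1)
state=q0 head=0 tape=yx_[_]zxx   (q0,_)→(q2,_,-1)
state=q2 head=-1 tape=yx[_]_zxx   (q2,_)→(q2,y,+1)
state=q2 head=0 tape=yxy[_]zxx   (q2,_)→(q2,y,+1)
state=q2 head=1 tape=yxyy[z]xx   (q2,z)→(q0,x,+1)
state=q0 head=2 tape=yxyyx[x]x   (q0,x)→(q0,z,-1)
state=q0 head=1 tape=yxyy[x]zx   (q0,x)→(q0,z,-1)
state=q0 head=0 tape=yxy[y]zzx   (q0,y)→(q2,x,-1)
state=q2 head=-1 tape=yx[y]xzzx
Cell -2 holds x when M halts.

x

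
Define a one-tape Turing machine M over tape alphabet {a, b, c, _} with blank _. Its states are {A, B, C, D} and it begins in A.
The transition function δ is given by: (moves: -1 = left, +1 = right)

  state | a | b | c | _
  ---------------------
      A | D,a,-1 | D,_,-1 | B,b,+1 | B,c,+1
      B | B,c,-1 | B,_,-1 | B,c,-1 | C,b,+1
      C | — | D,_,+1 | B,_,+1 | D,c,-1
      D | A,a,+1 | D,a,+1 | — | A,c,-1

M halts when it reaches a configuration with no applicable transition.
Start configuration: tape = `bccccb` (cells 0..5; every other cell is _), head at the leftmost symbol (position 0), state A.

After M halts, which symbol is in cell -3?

A | ___[b]ccccb   read b → write _, move -1, go to D
D | __[_]_ccccb   read _ → write c, move -1, go to A
A | _[_]c_ccccb   read _ → write c, move +1, go to B
B | _c[c]_ccccb   read c → write c, move -1, go to B
B | _[c]c_ccccb   read c → write c, move -1, go to B
B | [_]cc_ccccb   read _ → write b, move +1, go to C
C | b[c]c_ccccb   read c → write _, move +1, go to B
B | b_[c]_ccccb   read c → write c, move -1, go to B
B | b[_]c_ccccb   read _ → write b, move +1, go to C
C | bb[c]_ccccb   read c → write _, move +1, go to B
B | bb_[_]ccccb   read _ → write b, move +1, go to C
C | bb_b[c]cccb   read c → write _, move +1, go to B
B | bb_b_[c]ccb   read c → write c, move -1, go to B
B | bb_b[_]cccb   read _ → write b, move +1, go to C
C | bb_bb[c]ccb   read c → write _, move +1, go to B
B | bb_bb_[c]cb   read c → write c, move -1, go to B
B | bb_bb[_]ccb   read _ → write b, move +1, go to C
C | bb_bbb[c]cb   read c → write _, move +1, go to B
B | bb_bbb_[c]b   read c → write c, move -1, go to B
B | bb_bbb[_]cb   read _ → write b, move +1, go to C
C | bb_bbbb[c]b   read c → write _, move +1, go to B
B | bb_bbbb_[b]   read b → write _, move -1, go to B
B | bb_bbbb[_]_   read _ → write b, move +1, go to C
C | bb_bbbbb[_]   read _ → write c, move -1, go to D
D | bb_bbbb[b]c   read b → write a, move +1, go to D
D | bb_bbbba[c]
Cell -3 holds b when M halts.

b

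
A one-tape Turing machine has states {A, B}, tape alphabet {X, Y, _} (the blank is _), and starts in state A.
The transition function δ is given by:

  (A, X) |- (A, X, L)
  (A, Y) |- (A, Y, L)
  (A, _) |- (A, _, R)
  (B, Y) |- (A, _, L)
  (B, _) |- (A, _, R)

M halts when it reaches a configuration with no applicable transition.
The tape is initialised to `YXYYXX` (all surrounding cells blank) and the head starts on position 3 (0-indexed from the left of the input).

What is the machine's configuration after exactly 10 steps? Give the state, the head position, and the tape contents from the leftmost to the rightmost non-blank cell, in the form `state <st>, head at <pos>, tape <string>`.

state A, head at -1, tape YXYYXX

A | _YXY[Y]XX   read Y → write Y, move L, go to A
A | _YX[Y]YXX   read Y → write Y, move L, go to A
A | _Y[X]YYXX   read X → write X, move L, go to A
A | _[Y]XYYXX   read Y → write Y, move L, go to A
A | [_]YXYYXX   read _ → write _, move R, go to A
A | _[Y]XYYXX   read Y → write Y, move L, go to A
A | [_]YXYYXX   read _ → write _, move R, go to A
A | _[Y]XYYXX   read Y → write Y, move L, go to A
A | [_]YXYYXX   read _ → write _, move R, go to A
A | _[Y]XYYXX   read Y → write Y, move L, go to A
A | [_]YXYYXX
After 10 steps: state A, head at -1, tape YXYYXX.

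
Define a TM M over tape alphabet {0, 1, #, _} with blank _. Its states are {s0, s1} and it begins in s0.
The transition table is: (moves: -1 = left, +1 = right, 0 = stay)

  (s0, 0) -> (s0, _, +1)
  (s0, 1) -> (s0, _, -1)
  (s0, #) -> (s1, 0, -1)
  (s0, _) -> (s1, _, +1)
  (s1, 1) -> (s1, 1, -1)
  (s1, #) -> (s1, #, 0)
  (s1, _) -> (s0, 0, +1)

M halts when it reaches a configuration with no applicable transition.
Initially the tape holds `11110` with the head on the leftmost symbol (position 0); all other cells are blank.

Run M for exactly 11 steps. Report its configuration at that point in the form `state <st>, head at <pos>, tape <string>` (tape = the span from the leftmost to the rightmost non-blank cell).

s0 | _[1]1110   read 1 → write _, move -1, go to s0
s0 | [_]_1110   read _ → write _, move +1, go to s1
s1 | _[_]1110   read _ → write 0, move +1, go to s0
s0 | _0[1]110   read 1 → write _, move -1, go to s0
s0 | _[0]_110   read 0 → write _, move +1, go to s0
s0 | __[_]110   read _ → write _, move +1, go to s1
s1 | ___[1]10   read 1 → write 1, move -1, go to s1
s1 | __[_]110   read _ → write 0, move +1, go to s0
s0 | __0[1]10   read 1 → write _, move -1, go to s0
s0 | __[0]_10   read 0 → write _, move +1, go to s0
s0 | ___[_]10   read _ → write _, move +1, go to s1
s1 | ____[1]0
After 11 steps: state s1, head at 3, tape 10.

state s1, head at 3, tape 10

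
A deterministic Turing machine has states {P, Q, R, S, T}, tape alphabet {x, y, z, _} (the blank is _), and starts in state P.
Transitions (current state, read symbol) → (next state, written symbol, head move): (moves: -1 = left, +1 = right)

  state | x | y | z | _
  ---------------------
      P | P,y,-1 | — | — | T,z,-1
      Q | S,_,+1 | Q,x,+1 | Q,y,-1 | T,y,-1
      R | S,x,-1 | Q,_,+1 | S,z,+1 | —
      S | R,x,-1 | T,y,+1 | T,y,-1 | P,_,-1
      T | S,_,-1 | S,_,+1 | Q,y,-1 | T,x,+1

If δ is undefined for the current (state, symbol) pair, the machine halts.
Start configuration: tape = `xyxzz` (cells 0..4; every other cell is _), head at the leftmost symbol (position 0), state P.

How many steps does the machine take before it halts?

P | __[x]yxzz_   read x → write y, move -1, go to P
P | _[_]yyxzz_   read _ → write z, move -1, go to T
T | [_]zyyxzz_   read _ → write x, move +1, go to T
T | x[z]yyxzz_   read z → write y, move -1, go to Q
Q | [x]yyyxzz_   read x → write _, move +1, go to S
S | _[y]yyxzz_   read y → write y, move +1, go to T
T | _y[y]yxzz_   read y → write _, move +1, go to S
S | _y_[y]xzz_   read y → write y, move +1, go to T
T | _y_y[x]zz_   read x → write _, move -1, go to S
S | _y_[y]_zz_   read y → write y, move +1, go to T
T | _y_y[_]zz_   read _ → write x, move +1, go to T
T | _y_yx[z]z_   read z → write y, move -1, go to Q
Q | _y_y[x]yz_   read x → write _, move +1, go to S
S | _y_y_[y]z_   read y → write y, move +1, go to T
T | _y_y_y[z]_   read z → write y, move -1, go to Q
Q | _y_y_[y]y_   read y → write x, move +1, go to Q
Q | _y_y_x[y]_   read y → write x, move +1, go to Q
Q | _y_y_xx[_]   read _ → write y, move -1, go to T
T | _y_y_x[x]y   read x → write _, move -1, go to S
S | _y_y_[x]_y   read x → write x, move -1, go to R
R | _y_y[_]x_y
M halts after 20 transitions.

20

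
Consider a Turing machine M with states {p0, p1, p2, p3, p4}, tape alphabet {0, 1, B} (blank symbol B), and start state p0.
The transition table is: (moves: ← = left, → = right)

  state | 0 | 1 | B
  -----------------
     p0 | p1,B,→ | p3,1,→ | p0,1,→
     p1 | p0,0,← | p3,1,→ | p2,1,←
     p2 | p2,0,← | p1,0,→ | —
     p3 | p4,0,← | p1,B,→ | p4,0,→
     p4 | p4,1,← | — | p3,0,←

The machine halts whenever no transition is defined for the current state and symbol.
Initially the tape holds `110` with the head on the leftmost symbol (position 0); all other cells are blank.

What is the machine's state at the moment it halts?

p2

p0 | [1]10B   read 1 → write 1, move →, go to p3
p3 | 1[1]0B   read 1 → write B, move →, go to p1
p1 | 1B[0]B   read 0 → write 0, move ←, go to p0
p0 | 1[B]0B   read B → write 1, move →, go to p0
p0 | 11[0]B   read 0 → write B, move →, go to p1
p1 | 11B[B]   read B → write 1, move ←, go to p2
p2 | 11[B]1
No transition is defined for (p2, B); M halts in state p2.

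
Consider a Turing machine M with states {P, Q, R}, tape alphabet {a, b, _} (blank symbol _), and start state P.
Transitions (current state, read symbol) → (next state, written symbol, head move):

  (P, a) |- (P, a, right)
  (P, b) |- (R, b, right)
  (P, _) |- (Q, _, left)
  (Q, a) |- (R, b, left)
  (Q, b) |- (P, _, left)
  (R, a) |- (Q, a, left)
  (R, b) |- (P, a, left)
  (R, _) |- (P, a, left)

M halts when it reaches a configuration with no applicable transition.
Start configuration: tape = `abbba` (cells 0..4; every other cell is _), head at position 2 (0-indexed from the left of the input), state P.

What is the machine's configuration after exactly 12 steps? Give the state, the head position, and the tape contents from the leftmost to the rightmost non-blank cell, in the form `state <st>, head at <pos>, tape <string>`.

state Q, head at 0, tape a_aaa

state=P head=2 tape=ab[b]ba   (P,b)→(R,b,right)
state=R head=3 tape=abb[b]a   (R,b)→(P,a,left)
state=P head=2 tape=ab[b]aa   (P,b)→(R,b,right)
state=R head=3 tape=abb[a]a   (R,a)→(Q,a,left)
state=Q head=2 tape=ab[b]aa   (Q,b)→(P,_,left)
state=P head=1 tape=a[b]_aa   (P,b)→(R,b,right)
state=R head=2 tape=ab[_]aa   (R,_)→(P,a,left)
state=P head=1 tape=a[b]aaa   (P,b)→(R,b,right)
state=R head=2 tape=ab[a]aa   (R,a)→(Q,a,left)
state=Q head=1 tape=a[b]aaa   (Q,b)→(P,_,left)
state=P head=0 tape=[a]_aaa   (P,a)→(P,a,right)
state=P head=1 tape=a[_]aaa   (P,_)→(Q,_,left)
state=Q head=0 tape=[a]_aaa
After 12 steps: state Q, head at 0, tape a_aaa.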